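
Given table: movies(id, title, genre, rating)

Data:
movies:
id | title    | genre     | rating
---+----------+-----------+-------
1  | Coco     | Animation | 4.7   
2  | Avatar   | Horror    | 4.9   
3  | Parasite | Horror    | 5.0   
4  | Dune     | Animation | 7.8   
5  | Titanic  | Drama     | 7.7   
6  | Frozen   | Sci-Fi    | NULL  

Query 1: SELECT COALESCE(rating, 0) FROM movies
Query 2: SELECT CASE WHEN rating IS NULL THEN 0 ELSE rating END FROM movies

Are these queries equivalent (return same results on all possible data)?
Yes, equivalent

Both queries return: [(0,), (4.7,), (4.9,), (5.0,), (7.7,), (7.8,)]

Reason: COALESCE vs CASE for NULL handling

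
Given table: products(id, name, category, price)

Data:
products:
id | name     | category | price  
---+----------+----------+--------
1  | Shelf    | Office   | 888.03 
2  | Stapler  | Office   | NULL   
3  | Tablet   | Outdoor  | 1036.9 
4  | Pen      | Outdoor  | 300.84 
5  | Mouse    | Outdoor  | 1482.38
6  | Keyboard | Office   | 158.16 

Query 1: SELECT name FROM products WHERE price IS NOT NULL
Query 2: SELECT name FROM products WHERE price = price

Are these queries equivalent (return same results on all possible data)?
Yes, equivalent

Both queries return: [('Keyboard',), ('Mouse',), ('Pen',), ('Shelf',), ('Tablet',)]

Reason: IS NOT NULL vs self-equality (both exclude NULLs)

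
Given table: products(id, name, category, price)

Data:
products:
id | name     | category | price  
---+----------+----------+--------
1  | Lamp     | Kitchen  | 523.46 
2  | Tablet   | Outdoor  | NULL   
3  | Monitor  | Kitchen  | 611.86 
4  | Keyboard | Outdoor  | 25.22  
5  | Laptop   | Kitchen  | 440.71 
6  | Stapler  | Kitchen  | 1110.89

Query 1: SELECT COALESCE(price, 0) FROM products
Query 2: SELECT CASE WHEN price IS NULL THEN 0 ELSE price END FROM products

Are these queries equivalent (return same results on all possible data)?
Yes, equivalent

Both queries return: [(0,), (25.22,), (440.71,), (523.46,), (611.86,), (1110.89,)]

Reason: COALESCE vs CASE for NULL handling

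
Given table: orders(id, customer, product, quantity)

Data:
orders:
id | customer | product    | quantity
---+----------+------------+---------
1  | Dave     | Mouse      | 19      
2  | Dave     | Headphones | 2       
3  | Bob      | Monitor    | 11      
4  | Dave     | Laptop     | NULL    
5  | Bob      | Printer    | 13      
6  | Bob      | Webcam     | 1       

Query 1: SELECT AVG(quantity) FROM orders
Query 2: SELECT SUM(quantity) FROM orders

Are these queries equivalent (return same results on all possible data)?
No, not equivalent

Query 1 returns: [(9.2,)]
Query 2 returns: [(46,)]

Reason: AVG vs SUM give different aggregate values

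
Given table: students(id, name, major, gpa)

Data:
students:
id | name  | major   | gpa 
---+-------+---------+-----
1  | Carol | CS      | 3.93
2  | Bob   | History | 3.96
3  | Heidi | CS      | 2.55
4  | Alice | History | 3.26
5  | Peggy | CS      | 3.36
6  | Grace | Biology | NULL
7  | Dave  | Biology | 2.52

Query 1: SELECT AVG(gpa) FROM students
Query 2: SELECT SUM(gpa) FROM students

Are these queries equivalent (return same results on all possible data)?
No, not equivalent

Query 1 returns: [(3.263333333333333,)]
Query 2 returns: [(19.58,)]

Reason: AVG vs SUM give different aggregate values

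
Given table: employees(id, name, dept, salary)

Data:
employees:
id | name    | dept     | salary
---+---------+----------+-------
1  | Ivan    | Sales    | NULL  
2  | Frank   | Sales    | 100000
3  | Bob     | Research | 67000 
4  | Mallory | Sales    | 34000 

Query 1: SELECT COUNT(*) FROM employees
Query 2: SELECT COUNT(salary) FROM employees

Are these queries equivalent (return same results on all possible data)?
No, not equivalent

Query 1 returns: [(4,)]
Query 2 returns: [(3,)]

Reason: COUNT(*) includes NULLs, COUNT(column) excludes them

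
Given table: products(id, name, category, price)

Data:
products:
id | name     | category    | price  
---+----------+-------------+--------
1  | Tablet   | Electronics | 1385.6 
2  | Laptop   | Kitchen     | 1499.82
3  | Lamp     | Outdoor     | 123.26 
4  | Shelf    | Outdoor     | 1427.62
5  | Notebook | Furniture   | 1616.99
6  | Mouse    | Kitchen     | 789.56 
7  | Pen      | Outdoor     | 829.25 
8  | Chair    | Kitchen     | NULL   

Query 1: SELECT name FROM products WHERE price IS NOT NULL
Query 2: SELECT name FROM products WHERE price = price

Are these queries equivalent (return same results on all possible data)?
Yes, equivalent

Both queries return: [('Lamp',), ('Laptop',), ('Mouse',), ('Notebook',), ('Pen',), ('Shelf',), ('Tablet',)]

Reason: IS NOT NULL vs self-equality (both exclude NULLs)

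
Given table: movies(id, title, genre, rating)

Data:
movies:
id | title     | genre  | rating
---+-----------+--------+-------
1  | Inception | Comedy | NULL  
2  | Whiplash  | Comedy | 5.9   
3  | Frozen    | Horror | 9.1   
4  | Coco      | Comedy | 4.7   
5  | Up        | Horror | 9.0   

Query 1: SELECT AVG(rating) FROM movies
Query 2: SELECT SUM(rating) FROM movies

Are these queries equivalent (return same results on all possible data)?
No, not equivalent

Query 1 returns: [(7.175,)]
Query 2 returns: [(28.7,)]

Reason: AVG vs SUM give different aggregate values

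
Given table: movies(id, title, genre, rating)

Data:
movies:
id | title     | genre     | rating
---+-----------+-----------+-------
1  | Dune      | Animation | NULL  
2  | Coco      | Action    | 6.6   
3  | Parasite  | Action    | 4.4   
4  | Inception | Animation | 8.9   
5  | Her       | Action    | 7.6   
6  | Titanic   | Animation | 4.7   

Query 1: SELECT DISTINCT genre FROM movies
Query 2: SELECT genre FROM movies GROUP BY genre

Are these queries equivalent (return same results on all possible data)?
Yes, equivalent

Both queries return: [('Action',), ('Animation',)]

Reason: Both get unique genres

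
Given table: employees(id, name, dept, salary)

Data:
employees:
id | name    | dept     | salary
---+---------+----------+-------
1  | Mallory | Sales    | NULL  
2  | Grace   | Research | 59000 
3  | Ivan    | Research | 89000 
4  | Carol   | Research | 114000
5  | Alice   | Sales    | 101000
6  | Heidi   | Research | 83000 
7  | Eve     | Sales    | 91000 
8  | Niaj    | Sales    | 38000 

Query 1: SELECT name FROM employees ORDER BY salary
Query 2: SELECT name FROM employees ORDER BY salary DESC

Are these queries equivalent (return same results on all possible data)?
No, not equivalent

Query 1 returns: [('Mallory',), ('Niaj',), ('Grace',), ('Heidi',), ('Ivan',), ('Eve',), ('Alice',), ('Carol',)]
Query 2 returns: [('Carol',), ('Alice',), ('Eve',), ('Ivan',), ('Heidi',), ('Grace',), ('Niaj',), ('Mallory',)]

Reason: ASC vs DESC gives opposite ordering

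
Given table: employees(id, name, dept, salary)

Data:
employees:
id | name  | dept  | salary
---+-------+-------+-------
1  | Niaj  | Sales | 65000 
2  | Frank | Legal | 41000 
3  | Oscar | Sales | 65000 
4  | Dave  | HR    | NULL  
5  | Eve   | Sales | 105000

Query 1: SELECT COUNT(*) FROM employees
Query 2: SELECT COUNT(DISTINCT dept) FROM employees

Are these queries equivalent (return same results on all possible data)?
No, not equivalent

Query 1 returns: [(5,)]
Query 2 returns: [(3,)]

Reason: COUNT(*) counts rows, COUNT(DISTINCT dept) counts unique depts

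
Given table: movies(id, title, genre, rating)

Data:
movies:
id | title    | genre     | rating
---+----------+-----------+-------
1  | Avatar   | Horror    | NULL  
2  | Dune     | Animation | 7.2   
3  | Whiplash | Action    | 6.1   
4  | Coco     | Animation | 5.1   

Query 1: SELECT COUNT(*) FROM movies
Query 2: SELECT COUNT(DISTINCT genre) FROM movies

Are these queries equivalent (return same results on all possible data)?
No, not equivalent

Query 1 returns: [(4,)]
Query 2 returns: [(3,)]

Reason: COUNT(*) counts rows, COUNT(DISTINCT genre) counts unique genres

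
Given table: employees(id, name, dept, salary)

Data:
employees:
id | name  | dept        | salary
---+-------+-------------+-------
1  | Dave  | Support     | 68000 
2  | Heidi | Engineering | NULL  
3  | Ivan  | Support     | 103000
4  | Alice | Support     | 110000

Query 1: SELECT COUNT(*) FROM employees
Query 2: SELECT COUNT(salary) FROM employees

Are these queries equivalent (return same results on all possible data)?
No, not equivalent

Query 1 returns: [(4,)]
Query 2 returns: [(3,)]

Reason: COUNT(*) includes NULLs, COUNT(column) excludes them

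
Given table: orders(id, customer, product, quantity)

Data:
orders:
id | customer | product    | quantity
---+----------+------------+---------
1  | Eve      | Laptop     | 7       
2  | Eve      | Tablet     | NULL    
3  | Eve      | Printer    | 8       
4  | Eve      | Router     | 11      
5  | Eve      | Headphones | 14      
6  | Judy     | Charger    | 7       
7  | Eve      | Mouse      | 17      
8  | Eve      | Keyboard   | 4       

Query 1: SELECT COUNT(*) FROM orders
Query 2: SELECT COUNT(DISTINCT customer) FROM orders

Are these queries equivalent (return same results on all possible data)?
No, not equivalent

Query 1 returns: [(8,)]
Query 2 returns: [(2,)]

Reason: COUNT(*) counts rows, COUNT(DISTINCT customer) counts unique customers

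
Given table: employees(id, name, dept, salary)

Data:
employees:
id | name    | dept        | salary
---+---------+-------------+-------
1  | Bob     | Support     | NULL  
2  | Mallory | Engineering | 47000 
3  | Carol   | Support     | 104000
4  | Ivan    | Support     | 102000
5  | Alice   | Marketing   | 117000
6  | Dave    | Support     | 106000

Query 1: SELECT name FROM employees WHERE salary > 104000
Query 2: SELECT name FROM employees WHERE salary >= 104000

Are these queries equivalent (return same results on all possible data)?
No, not equivalent

Query 1 returns: [('Alice',), ('Dave',)]
Query 2 returns: [('Carol',), ('Alice',), ('Dave',)]

Reason: > vs >= gives different results when salary = 104000 exists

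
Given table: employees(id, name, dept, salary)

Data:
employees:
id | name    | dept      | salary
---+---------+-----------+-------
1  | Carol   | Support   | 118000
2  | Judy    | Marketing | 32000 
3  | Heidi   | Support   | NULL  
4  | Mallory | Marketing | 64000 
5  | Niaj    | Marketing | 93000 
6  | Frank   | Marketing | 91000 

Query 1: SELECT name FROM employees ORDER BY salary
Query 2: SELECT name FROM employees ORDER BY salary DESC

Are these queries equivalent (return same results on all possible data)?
No, not equivalent

Query 1 returns: [('Heidi',), ('Judy',), ('Mallory',), ('Frank',), ('Niaj',), ('Carol',)]
Query 2 returns: [('Carol',), ('Niaj',), ('Frank',), ('Mallory',), ('Judy',), ('Heidi',)]

Reason: ASC vs DESC gives opposite ordering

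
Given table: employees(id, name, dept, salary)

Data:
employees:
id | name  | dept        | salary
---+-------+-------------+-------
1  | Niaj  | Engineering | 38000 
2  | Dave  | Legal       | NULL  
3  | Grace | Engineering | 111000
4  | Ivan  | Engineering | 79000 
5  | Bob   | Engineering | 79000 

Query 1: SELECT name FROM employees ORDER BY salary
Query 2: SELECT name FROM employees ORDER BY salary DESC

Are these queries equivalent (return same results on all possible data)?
No, not equivalent

Query 1 returns: [('Dave',), ('Niaj',), ('Ivan',), ('Bob',), ('Grace',)]
Query 2 returns: [('Grace',), ('Ivan',), ('Bob',), ('Niaj',), ('Dave',)]

Reason: ASC vs DESC gives opposite ordering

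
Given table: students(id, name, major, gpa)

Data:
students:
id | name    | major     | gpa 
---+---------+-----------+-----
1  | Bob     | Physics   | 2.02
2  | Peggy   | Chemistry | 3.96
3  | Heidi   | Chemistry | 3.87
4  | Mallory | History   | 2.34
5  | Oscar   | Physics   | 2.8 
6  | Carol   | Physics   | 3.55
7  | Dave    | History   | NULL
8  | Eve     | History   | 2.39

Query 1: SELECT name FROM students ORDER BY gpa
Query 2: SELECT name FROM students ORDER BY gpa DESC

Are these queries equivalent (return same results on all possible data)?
No, not equivalent

Query 1 returns: [('Dave',), ('Bob',), ('Mallory',), ('Eve',), ('Oscar',), ('Carol',), ('Heidi',), ('Peggy',)]
Query 2 returns: [('Peggy',), ('Heidi',), ('Carol',), ('Oscar',), ('Eve',), ('Mallory',), ('Bob',), ('Dave',)]

Reason: ASC vs DESC gives opposite ordering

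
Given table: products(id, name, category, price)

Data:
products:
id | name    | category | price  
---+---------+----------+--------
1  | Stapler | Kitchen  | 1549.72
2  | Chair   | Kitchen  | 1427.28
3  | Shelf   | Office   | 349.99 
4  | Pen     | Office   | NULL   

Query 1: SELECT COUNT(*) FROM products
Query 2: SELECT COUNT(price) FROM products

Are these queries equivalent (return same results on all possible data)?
No, not equivalent

Query 1 returns: [(4,)]
Query 2 returns: [(3,)]

Reason: COUNT(*) includes NULLs, COUNT(column) excludes them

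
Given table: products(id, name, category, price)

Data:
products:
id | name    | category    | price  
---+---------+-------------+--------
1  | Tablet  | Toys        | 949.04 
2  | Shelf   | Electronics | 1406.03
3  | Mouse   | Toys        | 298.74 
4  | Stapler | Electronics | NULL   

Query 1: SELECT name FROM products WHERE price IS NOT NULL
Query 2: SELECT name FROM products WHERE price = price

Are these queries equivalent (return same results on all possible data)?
Yes, equivalent

Both queries return: [('Mouse',), ('Shelf',), ('Tablet',)]

Reason: IS NOT NULL vs self-equality (both exclude NULLs)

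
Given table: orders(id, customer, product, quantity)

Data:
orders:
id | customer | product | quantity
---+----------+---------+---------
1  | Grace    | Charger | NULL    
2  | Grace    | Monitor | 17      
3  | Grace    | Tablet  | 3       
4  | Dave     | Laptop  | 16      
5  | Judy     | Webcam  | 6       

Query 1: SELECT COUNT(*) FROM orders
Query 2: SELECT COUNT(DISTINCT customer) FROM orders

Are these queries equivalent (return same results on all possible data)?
No, not equivalent

Query 1 returns: [(5,)]
Query 2 returns: [(3,)]

Reason: COUNT(*) counts rows, COUNT(DISTINCT customer) counts unique customers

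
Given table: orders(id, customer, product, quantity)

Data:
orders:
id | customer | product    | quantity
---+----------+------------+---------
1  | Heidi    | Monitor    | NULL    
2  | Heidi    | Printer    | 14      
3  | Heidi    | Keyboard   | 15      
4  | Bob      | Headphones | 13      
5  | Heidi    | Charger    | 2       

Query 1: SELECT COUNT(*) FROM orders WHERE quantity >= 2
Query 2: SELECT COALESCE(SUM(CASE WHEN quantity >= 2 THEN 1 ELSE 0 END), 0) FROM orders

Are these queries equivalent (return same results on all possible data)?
Yes, equivalent

Both queries return: [(4,)]

Reason: COUNT with WHERE vs conditional SUM (COALESCE handles empty-table NULL)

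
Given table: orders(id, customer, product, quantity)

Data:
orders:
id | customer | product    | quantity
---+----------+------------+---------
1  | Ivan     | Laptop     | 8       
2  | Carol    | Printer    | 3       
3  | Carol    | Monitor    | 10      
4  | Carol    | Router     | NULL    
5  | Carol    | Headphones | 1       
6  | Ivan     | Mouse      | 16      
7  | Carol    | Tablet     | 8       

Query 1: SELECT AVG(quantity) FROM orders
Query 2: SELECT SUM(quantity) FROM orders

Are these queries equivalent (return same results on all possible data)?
No, not equivalent

Query 1 returns: [(7.666666666666667,)]
Query 2 returns: [(46,)]

Reason: AVG vs SUM give different aggregate values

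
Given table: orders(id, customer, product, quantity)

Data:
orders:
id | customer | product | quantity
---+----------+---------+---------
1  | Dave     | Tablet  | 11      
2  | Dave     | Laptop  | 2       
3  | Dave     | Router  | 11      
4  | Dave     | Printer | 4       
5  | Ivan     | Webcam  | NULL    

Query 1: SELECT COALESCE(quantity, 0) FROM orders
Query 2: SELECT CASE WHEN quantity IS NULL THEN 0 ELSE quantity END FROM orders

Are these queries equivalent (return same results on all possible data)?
Yes, equivalent

Both queries return: [(0,), (2,), (4,), (11,), (11,)]

Reason: COALESCE vs CASE for NULL handling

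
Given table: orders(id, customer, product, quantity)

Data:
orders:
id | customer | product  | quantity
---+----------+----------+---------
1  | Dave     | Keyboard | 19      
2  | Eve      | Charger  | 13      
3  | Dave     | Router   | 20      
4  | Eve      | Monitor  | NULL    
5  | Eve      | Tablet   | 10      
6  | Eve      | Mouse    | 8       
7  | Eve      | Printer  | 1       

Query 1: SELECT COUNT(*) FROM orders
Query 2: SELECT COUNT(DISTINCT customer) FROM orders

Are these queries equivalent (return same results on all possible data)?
No, not equivalent

Query 1 returns: [(7,)]
Query 2 returns: [(2,)]

Reason: COUNT(*) counts rows, COUNT(DISTINCT customer) counts unique customers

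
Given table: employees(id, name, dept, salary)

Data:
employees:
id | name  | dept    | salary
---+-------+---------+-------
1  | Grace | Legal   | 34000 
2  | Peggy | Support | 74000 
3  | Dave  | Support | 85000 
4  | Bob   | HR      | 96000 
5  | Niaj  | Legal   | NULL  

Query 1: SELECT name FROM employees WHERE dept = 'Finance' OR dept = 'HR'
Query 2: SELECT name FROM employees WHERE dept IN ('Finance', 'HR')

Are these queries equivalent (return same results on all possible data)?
Yes, equivalent

Both queries return: [('Bob',)]

Reason: OR vs IN are equivalent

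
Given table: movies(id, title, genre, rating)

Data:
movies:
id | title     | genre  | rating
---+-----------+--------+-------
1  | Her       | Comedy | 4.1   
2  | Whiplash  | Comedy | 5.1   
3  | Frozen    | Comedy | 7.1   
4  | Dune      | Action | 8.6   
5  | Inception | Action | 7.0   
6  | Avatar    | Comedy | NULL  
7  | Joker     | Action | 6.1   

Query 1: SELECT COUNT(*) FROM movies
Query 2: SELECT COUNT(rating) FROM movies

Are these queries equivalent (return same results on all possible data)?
No, not equivalent

Query 1 returns: [(7,)]
Query 2 returns: [(6,)]

Reason: COUNT(*) includes NULLs, COUNT(column) excludes them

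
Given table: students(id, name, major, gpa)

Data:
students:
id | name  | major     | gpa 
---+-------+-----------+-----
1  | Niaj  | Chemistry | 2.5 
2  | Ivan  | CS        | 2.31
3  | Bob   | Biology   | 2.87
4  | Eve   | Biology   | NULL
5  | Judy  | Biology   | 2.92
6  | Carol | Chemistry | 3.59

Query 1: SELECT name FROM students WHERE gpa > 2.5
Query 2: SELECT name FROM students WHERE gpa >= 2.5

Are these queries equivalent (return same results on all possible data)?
No, not equivalent

Query 1 returns: [('Bob',), ('Judy',), ('Carol',)]
Query 2 returns: [('Niaj',), ('Bob',), ('Judy',), ('Carol',)]

Reason: > vs >= gives different results when gpa = 2.5 exists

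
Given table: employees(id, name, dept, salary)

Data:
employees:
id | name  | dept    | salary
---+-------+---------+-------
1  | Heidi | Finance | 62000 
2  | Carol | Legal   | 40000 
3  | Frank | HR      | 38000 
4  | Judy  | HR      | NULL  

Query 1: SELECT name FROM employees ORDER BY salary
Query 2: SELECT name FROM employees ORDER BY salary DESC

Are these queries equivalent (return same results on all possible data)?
No, not equivalent

Query 1 returns: [('Judy',), ('Frank',), ('Carol',), ('Heidi',)]
Query 2 returns: [('Heidi',), ('Carol',), ('Frank',), ('Judy',)]

Reason: ASC vs DESC gives opposite ordering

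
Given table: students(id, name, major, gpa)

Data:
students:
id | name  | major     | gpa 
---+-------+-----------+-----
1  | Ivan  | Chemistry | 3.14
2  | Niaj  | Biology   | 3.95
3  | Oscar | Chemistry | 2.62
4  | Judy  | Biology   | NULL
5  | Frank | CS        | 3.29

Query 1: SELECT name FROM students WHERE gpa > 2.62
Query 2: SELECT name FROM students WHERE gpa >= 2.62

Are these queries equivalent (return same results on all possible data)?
No, not equivalent

Query 1 returns: [('Ivan',), ('Niaj',), ('Frank',)]
Query 2 returns: [('Ivan',), ('Niaj',), ('Oscar',), ('Frank',)]

Reason: > vs >= gives different results when gpa = 2.62 exists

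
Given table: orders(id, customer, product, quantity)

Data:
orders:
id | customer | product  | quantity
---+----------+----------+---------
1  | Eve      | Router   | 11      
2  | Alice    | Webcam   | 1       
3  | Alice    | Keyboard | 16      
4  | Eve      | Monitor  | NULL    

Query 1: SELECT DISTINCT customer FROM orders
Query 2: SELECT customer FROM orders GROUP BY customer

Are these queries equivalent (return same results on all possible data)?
Yes, equivalent

Both queries return: [('Alice',), ('Eve',)]

Reason: Both get unique customers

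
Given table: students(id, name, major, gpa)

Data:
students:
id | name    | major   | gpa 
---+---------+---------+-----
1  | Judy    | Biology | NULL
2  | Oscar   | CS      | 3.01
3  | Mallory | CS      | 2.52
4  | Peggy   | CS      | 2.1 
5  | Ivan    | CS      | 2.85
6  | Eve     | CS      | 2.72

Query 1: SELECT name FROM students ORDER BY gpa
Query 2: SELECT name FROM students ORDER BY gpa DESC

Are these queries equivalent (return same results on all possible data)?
No, not equivalent

Query 1 returns: [('Judy',), ('Peggy',), ('Mallory',), ('Eve',), ('Ivan',), ('Oscar',)]
Query 2 returns: [('Oscar',), ('Ivan',), ('Eve',), ('Mallory',), ('Peggy',), ('Judy',)]

Reason: ASC vs DESC gives opposite ordering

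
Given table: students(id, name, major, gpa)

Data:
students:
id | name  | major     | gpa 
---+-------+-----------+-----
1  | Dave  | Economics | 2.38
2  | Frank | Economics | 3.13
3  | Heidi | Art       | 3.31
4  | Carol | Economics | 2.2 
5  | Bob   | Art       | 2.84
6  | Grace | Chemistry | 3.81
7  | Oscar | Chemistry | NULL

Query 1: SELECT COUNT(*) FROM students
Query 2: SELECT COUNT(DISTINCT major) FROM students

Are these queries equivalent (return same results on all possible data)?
No, not equivalent

Query 1 returns: [(7,)]
Query 2 returns: [(3,)]

Reason: COUNT(*) counts rows, COUNT(DISTINCT major) counts unique majors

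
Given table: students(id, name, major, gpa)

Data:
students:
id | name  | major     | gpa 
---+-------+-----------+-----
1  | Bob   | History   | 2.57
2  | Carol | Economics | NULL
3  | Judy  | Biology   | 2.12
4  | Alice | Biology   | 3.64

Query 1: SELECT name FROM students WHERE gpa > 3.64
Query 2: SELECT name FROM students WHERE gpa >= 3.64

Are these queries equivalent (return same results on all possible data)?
No, not equivalent

Query 1 returns: []
Query 2 returns: [('Alice',)]

Reason: > vs >= gives different results when gpa = 3.64 exists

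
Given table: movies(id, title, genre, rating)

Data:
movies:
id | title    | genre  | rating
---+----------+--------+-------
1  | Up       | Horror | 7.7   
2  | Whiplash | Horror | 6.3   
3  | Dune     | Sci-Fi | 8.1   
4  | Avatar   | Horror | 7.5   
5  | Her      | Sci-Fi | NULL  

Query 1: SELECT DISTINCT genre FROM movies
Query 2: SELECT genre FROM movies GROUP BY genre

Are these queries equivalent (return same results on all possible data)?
Yes, equivalent

Both queries return: [('Horror',), ('Sci-Fi',)]

Reason: Both get unique genres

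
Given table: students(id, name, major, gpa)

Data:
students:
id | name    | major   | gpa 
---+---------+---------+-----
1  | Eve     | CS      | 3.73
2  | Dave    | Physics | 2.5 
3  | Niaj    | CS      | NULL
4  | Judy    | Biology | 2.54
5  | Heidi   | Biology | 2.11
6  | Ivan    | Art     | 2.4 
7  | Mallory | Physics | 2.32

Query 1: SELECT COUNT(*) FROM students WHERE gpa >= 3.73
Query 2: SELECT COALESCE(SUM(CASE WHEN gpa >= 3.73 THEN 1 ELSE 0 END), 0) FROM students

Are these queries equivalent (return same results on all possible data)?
Yes, equivalent

Both queries return: [(1,)]

Reason: COUNT with WHERE vs conditional SUM (COALESCE handles empty-table NULL)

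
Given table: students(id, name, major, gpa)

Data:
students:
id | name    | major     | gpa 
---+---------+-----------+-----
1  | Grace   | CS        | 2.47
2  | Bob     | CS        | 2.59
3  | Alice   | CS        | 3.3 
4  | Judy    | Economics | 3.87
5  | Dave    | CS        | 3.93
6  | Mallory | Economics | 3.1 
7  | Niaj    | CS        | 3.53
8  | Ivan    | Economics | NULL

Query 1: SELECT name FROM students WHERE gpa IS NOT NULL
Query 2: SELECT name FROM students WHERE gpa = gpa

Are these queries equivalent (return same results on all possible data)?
Yes, equivalent

Both queries return: [('Alice',), ('Bob',), ('Dave',), ('Grace',), ('Judy',), ('Mallory',), ('Niaj',)]

Reason: IS NOT NULL vs self-equality (both exclude NULLs)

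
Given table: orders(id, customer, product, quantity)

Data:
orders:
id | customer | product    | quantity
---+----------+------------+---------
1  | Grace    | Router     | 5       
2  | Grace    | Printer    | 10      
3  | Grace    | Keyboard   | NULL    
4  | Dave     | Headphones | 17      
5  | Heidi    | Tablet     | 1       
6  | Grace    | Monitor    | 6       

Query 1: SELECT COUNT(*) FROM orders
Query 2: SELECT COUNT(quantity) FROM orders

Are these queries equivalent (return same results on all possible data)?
No, not equivalent

Query 1 returns: [(6,)]
Query 2 returns: [(5,)]

Reason: COUNT(*) includes NULLs, COUNT(column) excludes them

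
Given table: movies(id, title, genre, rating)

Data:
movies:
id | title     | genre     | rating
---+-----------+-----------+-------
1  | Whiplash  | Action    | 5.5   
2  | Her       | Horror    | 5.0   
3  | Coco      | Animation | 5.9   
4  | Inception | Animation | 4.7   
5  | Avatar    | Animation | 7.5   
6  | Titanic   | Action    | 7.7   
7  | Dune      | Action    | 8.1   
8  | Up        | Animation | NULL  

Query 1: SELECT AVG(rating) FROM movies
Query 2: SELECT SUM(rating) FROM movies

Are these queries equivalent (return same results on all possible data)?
No, not equivalent

Query 1 returns: [(6.3428571428571425,)]
Query 2 returns: [(44.4,)]

Reason: AVG vs SUM give different aggregate values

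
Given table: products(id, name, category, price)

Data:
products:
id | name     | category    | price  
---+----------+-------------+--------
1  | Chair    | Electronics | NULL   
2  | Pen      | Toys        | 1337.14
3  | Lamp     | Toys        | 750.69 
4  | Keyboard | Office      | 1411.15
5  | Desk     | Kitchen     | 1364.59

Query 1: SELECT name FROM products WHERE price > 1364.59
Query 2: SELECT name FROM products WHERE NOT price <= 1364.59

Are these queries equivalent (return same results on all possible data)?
Yes, equivalent

Both queries return: [('Keyboard',)]

Reason: Both filter price > 1364.59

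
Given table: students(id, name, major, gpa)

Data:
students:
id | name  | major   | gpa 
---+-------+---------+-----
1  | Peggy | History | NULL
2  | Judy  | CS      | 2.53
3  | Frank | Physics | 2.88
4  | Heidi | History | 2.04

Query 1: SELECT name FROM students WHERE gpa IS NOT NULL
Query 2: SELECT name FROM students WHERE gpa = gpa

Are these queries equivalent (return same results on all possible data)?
Yes, equivalent

Both queries return: [('Frank',), ('Heidi',), ('Judy',)]

Reason: IS NOT NULL vs self-equality (both exclude NULLs)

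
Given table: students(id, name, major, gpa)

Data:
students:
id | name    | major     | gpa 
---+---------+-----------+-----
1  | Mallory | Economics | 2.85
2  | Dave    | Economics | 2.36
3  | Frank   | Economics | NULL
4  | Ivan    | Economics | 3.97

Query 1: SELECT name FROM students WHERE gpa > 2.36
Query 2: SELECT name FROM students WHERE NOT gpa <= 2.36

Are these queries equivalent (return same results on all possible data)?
Yes, equivalent

Both queries return: [('Ivan',), ('Mallory',)]

Reason: Both filter gpa > 2.36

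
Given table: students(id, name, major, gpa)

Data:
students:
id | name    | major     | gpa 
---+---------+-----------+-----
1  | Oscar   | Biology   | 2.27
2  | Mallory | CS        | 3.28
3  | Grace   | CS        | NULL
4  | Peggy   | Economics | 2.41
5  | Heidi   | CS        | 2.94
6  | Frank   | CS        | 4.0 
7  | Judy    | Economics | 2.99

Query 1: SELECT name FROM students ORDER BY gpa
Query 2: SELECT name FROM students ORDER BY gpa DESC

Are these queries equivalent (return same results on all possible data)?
No, not equivalent

Query 1 returns: [('Grace',), ('Oscar',), ('Peggy',), ('Heidi',), ('Judy',), ('Mallory',), ('Frank',)]
Query 2 returns: [('Frank',), ('Mallory',), ('Judy',), ('Heidi',), ('Peggy',), ('Oscar',), ('Grace',)]

Reason: ASC vs DESC gives opposite ordering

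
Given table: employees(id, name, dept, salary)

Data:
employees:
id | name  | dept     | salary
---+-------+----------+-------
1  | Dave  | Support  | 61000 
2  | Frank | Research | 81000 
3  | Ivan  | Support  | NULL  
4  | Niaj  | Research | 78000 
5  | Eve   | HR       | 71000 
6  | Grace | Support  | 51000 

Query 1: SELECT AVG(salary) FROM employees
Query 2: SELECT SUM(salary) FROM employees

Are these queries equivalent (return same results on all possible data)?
No, not equivalent

Query 1 returns: [(68400.0,)]
Query 2 returns: [(342000,)]

Reason: AVG vs SUM give different aggregate values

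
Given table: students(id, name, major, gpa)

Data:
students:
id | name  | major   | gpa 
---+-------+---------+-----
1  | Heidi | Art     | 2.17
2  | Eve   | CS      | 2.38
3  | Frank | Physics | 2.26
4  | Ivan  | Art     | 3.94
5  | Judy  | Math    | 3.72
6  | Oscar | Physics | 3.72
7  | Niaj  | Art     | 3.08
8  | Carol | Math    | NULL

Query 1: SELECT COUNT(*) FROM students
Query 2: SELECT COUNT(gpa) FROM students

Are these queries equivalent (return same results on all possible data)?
No, not equivalent

Query 1 returns: [(8,)]
Query 2 returns: [(7,)]

Reason: COUNT(*) includes NULLs, COUNT(column) excludes them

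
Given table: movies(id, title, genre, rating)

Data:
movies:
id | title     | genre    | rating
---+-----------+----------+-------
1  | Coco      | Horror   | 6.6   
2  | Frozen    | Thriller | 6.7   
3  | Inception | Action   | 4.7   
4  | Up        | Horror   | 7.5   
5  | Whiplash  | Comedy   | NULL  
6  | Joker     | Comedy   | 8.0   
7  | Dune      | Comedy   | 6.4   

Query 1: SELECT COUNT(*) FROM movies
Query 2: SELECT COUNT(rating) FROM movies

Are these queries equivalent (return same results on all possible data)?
No, not equivalent

Query 1 returns: [(7,)]
Query 2 returns: [(6,)]

Reason: COUNT(*) includes NULLs, COUNT(column) excludes them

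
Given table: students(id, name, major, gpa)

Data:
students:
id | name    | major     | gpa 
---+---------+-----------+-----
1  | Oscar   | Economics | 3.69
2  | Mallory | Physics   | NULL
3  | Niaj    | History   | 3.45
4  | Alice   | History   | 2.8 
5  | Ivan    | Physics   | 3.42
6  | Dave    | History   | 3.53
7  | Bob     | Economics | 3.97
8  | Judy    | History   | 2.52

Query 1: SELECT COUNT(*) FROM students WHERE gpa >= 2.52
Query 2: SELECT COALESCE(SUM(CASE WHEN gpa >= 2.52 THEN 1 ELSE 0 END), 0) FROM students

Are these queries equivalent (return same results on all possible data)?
Yes, equivalent

Both queries return: [(7,)]

Reason: COUNT with WHERE vs conditional SUM (COALESCE handles empty-table NULL)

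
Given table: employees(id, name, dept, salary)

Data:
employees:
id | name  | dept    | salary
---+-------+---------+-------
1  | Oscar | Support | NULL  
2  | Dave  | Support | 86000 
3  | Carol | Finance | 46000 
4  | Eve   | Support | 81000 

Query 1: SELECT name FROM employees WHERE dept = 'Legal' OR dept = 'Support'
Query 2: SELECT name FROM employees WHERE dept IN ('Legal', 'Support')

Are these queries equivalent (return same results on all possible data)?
Yes, equivalent

Both queries return: [('Dave',), ('Eve',), ('Oscar',)]

Reason: OR vs IN are equivalent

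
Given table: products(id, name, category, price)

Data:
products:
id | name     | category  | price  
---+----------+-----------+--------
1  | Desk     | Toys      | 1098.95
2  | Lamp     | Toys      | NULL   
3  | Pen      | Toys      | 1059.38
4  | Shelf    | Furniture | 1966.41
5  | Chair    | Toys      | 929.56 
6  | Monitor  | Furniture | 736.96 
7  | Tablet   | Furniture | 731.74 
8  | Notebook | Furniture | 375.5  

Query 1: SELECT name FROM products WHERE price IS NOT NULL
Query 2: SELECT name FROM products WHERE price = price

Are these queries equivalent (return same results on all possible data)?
Yes, equivalent

Both queries return: [('Chair',), ('Desk',), ('Monitor',), ('Notebook',), ('Pen',), ('Shelf',), ('Tablet',)]

Reason: IS NOT NULL vs self-equality (both exclude NULLs)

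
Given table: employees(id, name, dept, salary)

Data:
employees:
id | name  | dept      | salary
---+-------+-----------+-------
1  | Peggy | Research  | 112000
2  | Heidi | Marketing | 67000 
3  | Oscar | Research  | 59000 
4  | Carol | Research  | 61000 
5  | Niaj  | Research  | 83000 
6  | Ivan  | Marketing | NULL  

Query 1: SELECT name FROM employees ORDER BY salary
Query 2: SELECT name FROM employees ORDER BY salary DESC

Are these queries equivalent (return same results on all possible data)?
No, not equivalent

Query 1 returns: [('Ivan',), ('Oscar',), ('Carol',), ('Heidi',), ('Niaj',), ('Peggy',)]
Query 2 returns: [('Peggy',), ('Niaj',), ('Heidi',), ('Carol',), ('Oscar',), ('Ivan',)]

Reason: ASC vs DESC gives opposite ordering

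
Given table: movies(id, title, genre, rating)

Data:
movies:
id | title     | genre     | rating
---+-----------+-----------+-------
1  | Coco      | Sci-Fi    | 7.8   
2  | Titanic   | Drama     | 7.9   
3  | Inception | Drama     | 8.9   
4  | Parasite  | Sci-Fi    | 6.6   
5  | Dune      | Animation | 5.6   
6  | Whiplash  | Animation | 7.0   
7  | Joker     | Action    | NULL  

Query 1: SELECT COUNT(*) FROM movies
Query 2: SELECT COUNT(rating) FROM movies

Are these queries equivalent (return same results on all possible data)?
No, not equivalent

Query 1 returns: [(7,)]
Query 2 returns: [(6,)]

Reason: COUNT(*) includes NULLs, COUNT(column) excludes them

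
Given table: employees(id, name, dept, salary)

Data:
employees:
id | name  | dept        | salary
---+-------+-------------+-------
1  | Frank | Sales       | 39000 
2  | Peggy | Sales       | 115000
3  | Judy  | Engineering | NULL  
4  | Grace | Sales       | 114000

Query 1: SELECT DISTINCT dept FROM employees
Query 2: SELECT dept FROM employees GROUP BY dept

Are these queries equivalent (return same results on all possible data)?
Yes, equivalent

Both queries return: [('Engineering',), ('Sales',)]

Reason: Both get unique depts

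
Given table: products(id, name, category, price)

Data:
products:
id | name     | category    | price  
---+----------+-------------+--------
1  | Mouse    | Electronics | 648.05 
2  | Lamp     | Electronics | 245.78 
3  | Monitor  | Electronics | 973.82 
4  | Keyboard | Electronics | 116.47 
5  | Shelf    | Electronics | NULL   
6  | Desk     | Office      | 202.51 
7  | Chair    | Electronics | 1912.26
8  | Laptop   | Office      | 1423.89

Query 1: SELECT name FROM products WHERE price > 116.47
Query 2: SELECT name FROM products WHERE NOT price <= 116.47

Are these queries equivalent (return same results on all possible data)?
Yes, equivalent

Both queries return: [('Chair',), ('Desk',), ('Lamp',), ('Laptop',), ('Monitor',), ('Mouse',)]

Reason: Both filter price > 116.47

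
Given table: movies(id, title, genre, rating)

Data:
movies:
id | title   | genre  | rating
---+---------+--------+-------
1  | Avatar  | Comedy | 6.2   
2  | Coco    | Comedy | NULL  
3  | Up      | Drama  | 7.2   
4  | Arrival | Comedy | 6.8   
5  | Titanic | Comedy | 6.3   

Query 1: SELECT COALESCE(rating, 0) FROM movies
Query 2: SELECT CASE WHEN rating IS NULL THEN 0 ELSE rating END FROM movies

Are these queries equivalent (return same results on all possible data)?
Yes, equivalent

Both queries return: [(0,), (6.2,), (6.3,), (6.8,), (7.2,)]

Reason: COALESCE vs CASE for NULL handling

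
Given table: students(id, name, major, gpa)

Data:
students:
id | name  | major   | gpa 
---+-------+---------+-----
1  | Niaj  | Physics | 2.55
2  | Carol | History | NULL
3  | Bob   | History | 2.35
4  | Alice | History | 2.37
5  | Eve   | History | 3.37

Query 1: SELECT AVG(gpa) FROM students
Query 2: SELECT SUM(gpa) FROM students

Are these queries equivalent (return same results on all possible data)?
No, not equivalent

Query 1 returns: [(2.66,)]
Query 2 returns: [(10.64,)]

Reason: AVG vs SUM give different aggregate values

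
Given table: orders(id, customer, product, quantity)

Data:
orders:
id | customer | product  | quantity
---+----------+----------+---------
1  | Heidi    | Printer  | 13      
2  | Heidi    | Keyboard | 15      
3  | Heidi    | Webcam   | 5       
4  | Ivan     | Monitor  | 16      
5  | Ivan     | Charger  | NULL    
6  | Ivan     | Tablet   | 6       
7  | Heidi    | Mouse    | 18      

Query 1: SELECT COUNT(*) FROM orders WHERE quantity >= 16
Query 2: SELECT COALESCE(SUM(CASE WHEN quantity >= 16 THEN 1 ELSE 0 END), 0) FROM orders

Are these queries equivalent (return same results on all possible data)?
Yes, equivalent

Both queries return: [(2,)]

Reason: COUNT with WHERE vs conditional SUM (COALESCE handles empty-table NULL)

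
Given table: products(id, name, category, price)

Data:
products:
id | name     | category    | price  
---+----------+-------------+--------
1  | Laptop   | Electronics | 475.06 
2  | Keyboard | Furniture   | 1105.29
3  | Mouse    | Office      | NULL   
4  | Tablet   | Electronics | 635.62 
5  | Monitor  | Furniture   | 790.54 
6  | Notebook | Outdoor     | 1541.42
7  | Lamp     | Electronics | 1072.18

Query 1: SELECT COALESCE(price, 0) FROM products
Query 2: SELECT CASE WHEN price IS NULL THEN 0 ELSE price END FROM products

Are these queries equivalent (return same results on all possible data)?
Yes, equivalent

Both queries return: [(0,), (475.06,), (635.62,), (790.54,), (1072.18,), (1105.29,), (1541.42,)]

Reason: COALESCE vs CASE for NULL handling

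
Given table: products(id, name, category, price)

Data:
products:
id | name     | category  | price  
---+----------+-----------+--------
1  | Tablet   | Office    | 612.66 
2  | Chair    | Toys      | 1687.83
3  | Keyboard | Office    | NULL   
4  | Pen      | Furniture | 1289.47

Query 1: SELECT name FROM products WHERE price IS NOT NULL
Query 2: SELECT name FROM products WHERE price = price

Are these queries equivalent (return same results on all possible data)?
Yes, equivalent

Both queries return: [('Chair',), ('Pen',), ('Tablet',)]

Reason: IS NOT NULL vs self-equality (both exclude NULLs)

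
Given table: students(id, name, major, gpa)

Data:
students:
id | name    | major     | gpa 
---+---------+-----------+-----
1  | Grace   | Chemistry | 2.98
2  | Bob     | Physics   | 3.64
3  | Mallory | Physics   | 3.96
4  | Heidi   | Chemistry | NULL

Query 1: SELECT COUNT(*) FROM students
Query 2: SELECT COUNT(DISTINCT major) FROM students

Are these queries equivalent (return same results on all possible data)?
No, not equivalent

Query 1 returns: [(4,)]
Query 2 returns: [(2,)]

Reason: COUNT(*) counts rows, COUNT(DISTINCT major) counts unique majors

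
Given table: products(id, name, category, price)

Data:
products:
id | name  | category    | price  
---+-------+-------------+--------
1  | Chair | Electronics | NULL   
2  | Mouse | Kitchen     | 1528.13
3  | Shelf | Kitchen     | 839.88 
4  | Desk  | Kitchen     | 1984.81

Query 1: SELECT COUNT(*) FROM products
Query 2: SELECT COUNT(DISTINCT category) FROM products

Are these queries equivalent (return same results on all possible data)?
No, not equivalent

Query 1 returns: [(4,)]
Query 2 returns: [(2,)]

Reason: COUNT(*) counts rows, COUNT(DISTINCT category) counts unique categorys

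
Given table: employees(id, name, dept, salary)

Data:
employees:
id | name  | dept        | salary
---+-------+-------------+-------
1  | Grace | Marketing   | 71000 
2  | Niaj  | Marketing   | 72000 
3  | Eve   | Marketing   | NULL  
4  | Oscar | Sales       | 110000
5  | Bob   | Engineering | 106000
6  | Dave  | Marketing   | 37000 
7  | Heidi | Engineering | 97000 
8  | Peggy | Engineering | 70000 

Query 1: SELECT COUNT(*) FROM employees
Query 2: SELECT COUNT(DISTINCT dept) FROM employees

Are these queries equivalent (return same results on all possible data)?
No, not equivalent

Query 1 returns: [(8,)]
Query 2 returns: [(3,)]

Reason: COUNT(*) counts rows, COUNT(DISTINCT dept) counts unique depts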